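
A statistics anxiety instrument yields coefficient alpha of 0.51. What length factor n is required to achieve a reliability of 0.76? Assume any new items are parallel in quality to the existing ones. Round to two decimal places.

Invert Spearman-Brown to solve for n:
n = r_target (1 − r_old) / [ r_old (1 − r_target) ]
n = 0.76 × (1 − 0.51) / [ 0.51 × (1 − 0.76) ]
n = 0.3724 / 0.1224 ≈ 3.0425

3.04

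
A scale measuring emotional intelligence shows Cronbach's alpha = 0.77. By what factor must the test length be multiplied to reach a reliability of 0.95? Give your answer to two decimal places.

5.68

n = [0.95 × 0.23] / [0.77 × 0.05]
n = 0.2185 / 0.0385 ≈ 5.6753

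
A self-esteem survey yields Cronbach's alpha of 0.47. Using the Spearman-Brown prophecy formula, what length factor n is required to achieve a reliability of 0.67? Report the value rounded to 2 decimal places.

Invert Spearman-Brown to solve for n:
n = r*(1 − r) / [ r (1 − r*) ]
n = 0.67 × (1 − 0.47) / [ 0.47 × (1 − 0.67) ]
n = 0.3551 / 0.1551 ≈ 2.2895

2.29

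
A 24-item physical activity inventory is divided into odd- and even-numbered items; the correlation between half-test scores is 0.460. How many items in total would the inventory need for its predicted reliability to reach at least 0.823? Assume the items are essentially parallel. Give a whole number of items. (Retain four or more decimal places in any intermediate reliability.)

66

r_full = 2(0.460)/(1 + 0.460) = 0.6301
n = r_tgt(1 − r_full) / [r_full(1 − r_tgt)] = 0.823 × 0.3699 / (0.6301 × 0.177) ≈ 2.7296
Items = 2.7296 × 24 ≈ 65.51 → 66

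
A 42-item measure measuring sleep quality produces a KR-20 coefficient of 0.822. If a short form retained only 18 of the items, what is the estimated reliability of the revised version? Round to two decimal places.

0.66

The new length is 18/42 = 0.4286 times the old.
Apply the Spearman-Brown prophecy formula, r' = nr / [1 + (n − 1)r]:
r_new = (0.4286 × 0.822) / (1 + (0.4286 − 1) × 0.822)
r_new = 0.3523 / 0.5303 ≈ 0.6643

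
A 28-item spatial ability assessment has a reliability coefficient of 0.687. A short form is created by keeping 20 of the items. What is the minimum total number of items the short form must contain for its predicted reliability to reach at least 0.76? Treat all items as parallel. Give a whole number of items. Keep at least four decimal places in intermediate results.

Short-form reliability: n = 20/28 = 0.7143; r_20 = n·r/(1+(n−1)r) ≈ 0.6106
Length factor from the short form to reach 0.76: n' = 0.76(1 − 0.6106) / [0.6106(1 − 0.76)] ≈ 2.0195
Total items = 2.0195 × 20 = 40.39, rounded up to 41.

41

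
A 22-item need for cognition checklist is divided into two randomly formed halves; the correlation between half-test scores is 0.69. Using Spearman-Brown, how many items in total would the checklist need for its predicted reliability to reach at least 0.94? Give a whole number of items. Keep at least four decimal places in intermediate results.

78

Corrected full-test reliability: r_full = 2 × 0.69 / (1 + 0.69) ≈ 0.8166
Solve Spearman-Brown for n: n = 0.94(1 − 0.8166) / [0.8166(1 − 0.94)] = 3.5186
Required items = 3.5186 × 22 = 77.41, so 78 items.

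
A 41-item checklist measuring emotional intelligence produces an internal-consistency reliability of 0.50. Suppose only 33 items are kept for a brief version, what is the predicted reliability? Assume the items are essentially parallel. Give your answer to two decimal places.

0.45

Length ratio n = 33/41 = 0.8049
r_new = (0.8049 × 0.50) / (1 + (0.8049 − 1) × 0.50)
r_new = 0.4024 / 0.9024 ≈ 0.4459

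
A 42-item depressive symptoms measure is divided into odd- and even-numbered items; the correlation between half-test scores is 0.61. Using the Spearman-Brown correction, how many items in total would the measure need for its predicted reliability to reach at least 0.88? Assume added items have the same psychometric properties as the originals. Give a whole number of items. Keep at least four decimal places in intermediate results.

99

r_full = 2(0.61)/(1 + 0.61) = 0.7578
n = r_tgt(1 − r_full) / [r_full(1 − r_tgt)] = 0.88 × 0.2422 / (0.7578 × 0.12) ≈ 2.3438
Required items = 2.3438 × 42 = 98.44, so 99 items.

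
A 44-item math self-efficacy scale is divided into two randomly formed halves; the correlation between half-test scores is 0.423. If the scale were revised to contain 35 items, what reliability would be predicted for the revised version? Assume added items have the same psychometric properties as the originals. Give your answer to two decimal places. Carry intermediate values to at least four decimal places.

Full-test reliability from the split-half r: r_full = 2(0.423)/(1 + 0.423) = 0.5945
Length factor from 44 to 35 items: n = 35/44 = 0.7955
r_new = n·r_full / (1 + (n − 1)·r_full) = 0.4729 / 0.8784 ≈ 0.5384

0.54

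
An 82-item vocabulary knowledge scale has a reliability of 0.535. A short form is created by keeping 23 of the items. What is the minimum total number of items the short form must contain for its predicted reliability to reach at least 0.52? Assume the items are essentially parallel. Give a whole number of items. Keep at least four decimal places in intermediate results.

78

Short-form reliability: n = 23/82 = 0.2805; r_23 = n·r/(1+(n−1)r) ≈ 0.2440
Then solve for n' with r_old = 0.2440, r_target = 0.52: n' = 0.52(1 − 0.2440)/[0.2440(1 − 0.52)] = 3.3566
Items = 3.3566 × 23 ≈ 77.20 → 78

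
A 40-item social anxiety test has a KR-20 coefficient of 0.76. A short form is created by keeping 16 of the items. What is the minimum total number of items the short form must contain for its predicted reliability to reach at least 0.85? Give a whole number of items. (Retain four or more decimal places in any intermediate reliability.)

Short-form reliability: n = 16/40 = 0.4000; r_16 = n·r/(1+(n−1)r) ≈ 0.5588
Then solve for n' with r_old = 0.5588, r_target = 0.85: n' = 0.85(1 − 0.5588)/[0.5588(1 − 0.85)] = 4.4741
Items = 4.4741 × 16 ≈ 71.59 → 72

72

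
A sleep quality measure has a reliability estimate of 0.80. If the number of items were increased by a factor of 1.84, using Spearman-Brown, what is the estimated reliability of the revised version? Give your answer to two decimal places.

0.88

Spearman-Brown: r_new = n·r / (1 + (n − 1)·r)
r_new = 1.84·0.80 / [1 + (1.84 − 1)·0.80]
r_new = 1.4720 / 1.6720 ≈ 0.8804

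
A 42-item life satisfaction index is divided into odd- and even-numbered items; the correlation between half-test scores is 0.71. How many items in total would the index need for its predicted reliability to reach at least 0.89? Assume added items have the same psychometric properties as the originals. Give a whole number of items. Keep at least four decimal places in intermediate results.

70

Corrected full-test reliability: r_full = 2 × 0.71 / (1 + 0.71) ≈ 0.8304
Solve Spearman-Brown for n: n = 0.89(1 − 0.8304) / [0.8304(1 − 0.89)] = 1.6525
Required items = 1.6525 × 42 = 69.41, so 70 items.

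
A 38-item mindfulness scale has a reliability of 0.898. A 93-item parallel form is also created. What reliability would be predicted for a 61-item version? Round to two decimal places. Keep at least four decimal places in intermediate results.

0.93

The 93-item form is not needed; work directly from the 38-item form with n = 61/38 = 1.6053.
r_{61} = n·r / (1 + (n − 1)·r) = 1.4416 / 1.5436 ≈ 0.9339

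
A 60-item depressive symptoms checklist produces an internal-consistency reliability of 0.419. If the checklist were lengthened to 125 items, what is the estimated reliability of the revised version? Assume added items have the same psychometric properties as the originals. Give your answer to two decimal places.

0.60

The new length is 125/60 = 2.0833 times the old.
r_new = (2.0833 × 0.419) / (1 + (2.0833 − 1) × 0.419)
     = 0.8729 / 1.4539 = 0.6004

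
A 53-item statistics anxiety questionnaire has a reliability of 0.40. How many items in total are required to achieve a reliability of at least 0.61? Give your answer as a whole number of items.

Spearman-Brown solved for the length factor n:
n = r*(1 − r) / [ r (1 − r*) ]
n = 0.61(1 − 0.40) / [0.40(1 − 0.61)]
  = 0.3660 / 0.1560 = 2.3462
Items needed = n × 53 = 2.3462 × 53 ≈ 124.35 → round up to 125

125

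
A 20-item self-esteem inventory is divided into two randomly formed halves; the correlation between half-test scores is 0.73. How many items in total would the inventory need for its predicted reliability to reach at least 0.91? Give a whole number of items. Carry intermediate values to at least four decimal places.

38

r_full = 2(0.73)/(1 + 0.73) = 0.8439
n = r_tgt(1 − r_full) / [r_full(1 − r_tgt)] = 0.91 × 0.1561 / (0.8439 × 0.09) ≈ 1.8703
Required items = 1.8703 × 20 = 37.41, so 38 items.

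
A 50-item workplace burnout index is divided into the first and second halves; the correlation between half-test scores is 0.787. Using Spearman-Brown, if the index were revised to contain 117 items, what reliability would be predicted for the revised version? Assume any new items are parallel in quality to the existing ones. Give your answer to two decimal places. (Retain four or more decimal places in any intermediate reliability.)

Full-test reliability from the split-half r: r_full = 2(0.787)/(1 + 0.787) = 0.8808
Then adjust to 117 items: n = 117/50 = 2.3400
r_new = n·r_full / (1 + (n − 1)·r_full) = 2.0611 / 2.1803 ≈ 0.9453

0.95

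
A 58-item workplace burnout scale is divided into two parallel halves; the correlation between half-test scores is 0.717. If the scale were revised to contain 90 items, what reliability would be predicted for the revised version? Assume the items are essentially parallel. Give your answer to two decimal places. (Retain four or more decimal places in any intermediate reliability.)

0.89

Full-test reliability from the split-half r: r_full = 2(0.717)/(1 + 0.717) = 0.8352
Length factor from 58 to 90 items: n = 90/58 = 1.5517
r_new = n·r_full / (1 + (n − 1)·r_full) = 1.2960 / 1.4608 ≈ 0.8872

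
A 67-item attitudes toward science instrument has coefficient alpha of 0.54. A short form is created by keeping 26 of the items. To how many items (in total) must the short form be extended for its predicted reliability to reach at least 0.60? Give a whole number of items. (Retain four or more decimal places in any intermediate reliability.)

Short-form reliability: n = 26/67 = 0.3881; r_26 = n·r/(1+(n−1)r) ≈ 0.3130
Then solve for n' with r_old = 0.3130, r_target = 0.60: n' = 0.60(1 − 0.3130)/[0.3130(1 − 0.60)] = 3.2923
Items = 3.2923 × 26 ≈ 85.60 → 86

86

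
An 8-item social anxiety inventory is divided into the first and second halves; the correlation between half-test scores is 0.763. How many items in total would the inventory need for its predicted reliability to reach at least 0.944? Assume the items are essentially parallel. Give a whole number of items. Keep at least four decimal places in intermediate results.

r_full = 2(0.763)/(1 + 0.763) = 0.8656
n = r_tgt(1 − r_full) / [r_full(1 − r_tgt)] = 0.944 × 0.1344 / (0.8656 × 0.056) ≈ 2.6174
Required items = 2.6174 × 8 = 20.94, so 21 items.

21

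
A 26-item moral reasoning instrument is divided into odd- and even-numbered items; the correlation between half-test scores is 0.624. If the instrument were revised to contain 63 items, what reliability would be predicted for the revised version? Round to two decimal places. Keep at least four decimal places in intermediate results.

0.89

Full-test reliability from the split-half r: r_full = 2(0.624)/(1 + 0.624) = 0.7685
Then adjust to 63 items: n = 63/26 = 2.4231
r_new = n·r_full / (1 + (n − 1)·r_full) = 1.8622 / 2.0937 ≈ 0.8894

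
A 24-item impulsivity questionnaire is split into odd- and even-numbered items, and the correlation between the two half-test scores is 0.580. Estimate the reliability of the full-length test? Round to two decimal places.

Apply the Spearman-Brown correction with n = 2:
r_full = 2r_hh / (1 + r_hh) = 2 × 0.580 / (1 + 0.580)
       = 1.1600 / 1.5800 = 0.7342

0.73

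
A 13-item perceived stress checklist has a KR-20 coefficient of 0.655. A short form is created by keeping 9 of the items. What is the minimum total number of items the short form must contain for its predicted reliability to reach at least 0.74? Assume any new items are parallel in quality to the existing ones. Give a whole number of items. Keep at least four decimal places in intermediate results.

20

First, r for the 9-item form: n = 9/13 = 0.6923, so r_9 = 0.6923·0.655/(1 + (0.6923 − 1)·0.655) = 0.5679
Length factor from the short form to reach 0.74: n' = 0.74(1 − 0.5679) / [0.5679(1 − 0.74)] ≈ 2.1656
Total items = 2.1656 × 9 = 19.49, rounded up to 20.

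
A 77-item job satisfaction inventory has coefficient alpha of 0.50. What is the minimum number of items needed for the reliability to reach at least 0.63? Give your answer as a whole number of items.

132

n = 0.63 × (1 − 0.50) / [ 0.50 × (1 − 0.63) ]
n = 0.3150 / 0.1850 ≈ 1.7027
1.7027 × 77 = 131.11 → 132 items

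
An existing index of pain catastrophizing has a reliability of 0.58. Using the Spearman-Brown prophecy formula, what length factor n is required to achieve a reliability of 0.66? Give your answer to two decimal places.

n = 0.66(1 − 0.58) / [0.58(1 − 0.66)]
n = 0.2772 / 0.1972 ≈ 1.4057

1.41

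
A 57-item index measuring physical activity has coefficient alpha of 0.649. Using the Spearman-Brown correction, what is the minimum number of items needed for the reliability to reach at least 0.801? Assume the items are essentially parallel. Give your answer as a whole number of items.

Spearman-Brown solved for the length factor n:
n = r_target (1 − r_old) / [ r_old (1 − r_target) ]
n = [0.801 × 0.351] / [0.649 × 0.199]
  = 0.281151 / 0.129151 = 2.1769
Items needed = n × 57 = 2.1769 × 57 ≈ 124.08 → round up to 125

125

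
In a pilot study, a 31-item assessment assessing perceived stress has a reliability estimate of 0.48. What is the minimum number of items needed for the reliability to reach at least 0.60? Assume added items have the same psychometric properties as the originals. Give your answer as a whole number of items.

51

Invert Spearman-Brown to solve for n:
n = r_target (1 − r_old) / [ r_old (1 − r_target) ]
n = 0.60(1 − 0.48) / [0.48(1 − 0.60)]
  = 0.3120 / 0.1920 = 1.6250
1.6250 × 31 = 50.38 → 51 items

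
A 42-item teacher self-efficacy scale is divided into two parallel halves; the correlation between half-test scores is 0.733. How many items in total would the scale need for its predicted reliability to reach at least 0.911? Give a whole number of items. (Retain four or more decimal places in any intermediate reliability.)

r_full = 2(0.733)/(1 + 0.733) = 0.8459
Solve Spearman-Brown for n: n = 0.911(1 − 0.8459) / [0.8459(1 − 0.911)] = 1.8647
Required items = 1.8647 × 42 = 78.32, so 79 items.

79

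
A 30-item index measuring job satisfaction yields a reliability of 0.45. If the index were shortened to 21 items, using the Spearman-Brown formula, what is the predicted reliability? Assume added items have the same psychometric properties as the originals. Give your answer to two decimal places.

The new length is 21/30 = 0.7 times the old.
By Spearman-Brown, r_new = n r / (1 + (n − 1) r).
r_new = 0.7·0.45 / [1 + (0.7 − 1)·0.45]
r_new = 0.3150 / 0.8650 ≈ 0.3642

0.36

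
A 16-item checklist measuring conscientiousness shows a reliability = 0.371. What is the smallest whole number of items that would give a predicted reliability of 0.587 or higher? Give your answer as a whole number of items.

Invert Spearman-Brown to solve for n:
n = r*(1 − r) / [ r (1 − r*) ]
n = 0.587(1 − 0.371) / [0.371(1 − 0.587)]
n = 0.369223 / 0.153223 ≈ 2.4097
Items needed = n × 16 = 2.4097 × 16 ≈ 38.56 → round up to 39

39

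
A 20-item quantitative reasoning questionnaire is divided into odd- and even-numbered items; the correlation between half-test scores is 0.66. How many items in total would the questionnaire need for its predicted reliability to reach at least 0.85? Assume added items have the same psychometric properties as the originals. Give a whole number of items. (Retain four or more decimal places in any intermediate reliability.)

Corrected full-test reliability: r_full = 2 × 0.66 / (1 + 0.66) ≈ 0.7952
n = r_tgt(1 − r_full) / [r_full(1 − r_tgt)] = 0.85 × 0.2048 / (0.7952 × 0.15) ≈ 1.4594
Items = 1.4594 × 20 ≈ 29.19 → 30

30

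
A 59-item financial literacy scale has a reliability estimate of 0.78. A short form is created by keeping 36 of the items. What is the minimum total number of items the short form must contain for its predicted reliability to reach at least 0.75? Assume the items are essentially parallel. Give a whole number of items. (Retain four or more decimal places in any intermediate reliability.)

First, r for the 36-item form: n = 36/59 = 0.6102, so r_36 = 0.6102·0.78/(1 + (0.6102 − 1)·0.78) = 0.6839
Length factor from the short form to reach 0.75: n' = 0.75(1 − 0.6839) / [0.6839(1 − 0.75)] ≈ 1.3866
Items = 1.3866 × 36 ≈ 49.92 → 50

50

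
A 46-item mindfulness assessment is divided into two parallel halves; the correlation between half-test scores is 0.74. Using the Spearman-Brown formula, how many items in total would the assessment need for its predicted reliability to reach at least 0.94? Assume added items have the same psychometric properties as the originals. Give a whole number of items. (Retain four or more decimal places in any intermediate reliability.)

Corrected full-test reliability: r_full = 2 × 0.74 / (1 + 0.74) ≈ 0.8506
Solve Spearman-Brown for n: n = 0.94(1 − 0.8506) / [0.8506(1 − 0.94)] = 2.7517
Items = 2.7517 × 46 ≈ 126.58 → 127

127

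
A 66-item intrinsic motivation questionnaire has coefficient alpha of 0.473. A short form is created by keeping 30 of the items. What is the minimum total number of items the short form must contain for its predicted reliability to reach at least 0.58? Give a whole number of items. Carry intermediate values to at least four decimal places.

102

First, r for the 30-item form: n = 30/66 = 0.4545, so r_30 = 0.4545·0.473/(1 + (0.4545 − 1)·0.473) = 0.2897
Length factor from the short form to reach 0.58: n' = 0.58(1 − 0.2897) / [0.2897(1 − 0.58)] ≈ 3.3859
Items = 3.3859 × 30 ≈ 101.58 → 102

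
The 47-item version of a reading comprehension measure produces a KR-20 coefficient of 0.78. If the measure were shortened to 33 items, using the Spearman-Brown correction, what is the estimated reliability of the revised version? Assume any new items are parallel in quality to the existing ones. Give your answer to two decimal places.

0.71

The new length is 33/47 = 0.7021 times the old.
Spearman-Brown: r_new = n·r / (1 + (n − 1)·r)
r_new = (0.7021 × 0.78) / (1 + (0.7021 − 1) × 0.78)
     = 0.5476 / 0.7676 = 0.7134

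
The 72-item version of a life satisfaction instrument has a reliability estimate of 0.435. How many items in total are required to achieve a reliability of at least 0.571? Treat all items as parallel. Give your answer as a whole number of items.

125

Spearman-Brown solved for the length factor n:
n = r*(1 − r) / [ r (1 − r*) ]
n = [0.571 × 0.565] / [0.435 × 0.429]
  = 0.322615 / 0.186615 = 1.7288
So the test needs 1.7288 × 72 ≈ 124.47 items; rounding up, 125.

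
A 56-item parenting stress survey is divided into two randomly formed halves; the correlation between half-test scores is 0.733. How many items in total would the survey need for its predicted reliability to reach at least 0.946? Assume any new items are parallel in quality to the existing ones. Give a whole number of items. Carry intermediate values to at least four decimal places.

179

r_full = 2(0.733)/(1 + 0.733) = 0.8459
n = r_tgt(1 − r_full) / [r_full(1 − r_tgt)] = 0.946 × 0.1541 / (0.8459 × 0.054) ≈ 3.1914
Required items = 3.1914 × 56 = 178.72, so 179 items.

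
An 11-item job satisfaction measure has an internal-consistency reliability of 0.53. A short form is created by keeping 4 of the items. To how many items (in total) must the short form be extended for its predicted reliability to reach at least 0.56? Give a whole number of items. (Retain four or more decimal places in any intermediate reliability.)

Short-form reliability: n = 4/11 = 0.3636; r_4 = n·r/(1+(n−1)r) ≈ 0.2908
Length factor from the short form to reach 0.56: n' = 0.56(1 − 0.2908) / [0.2908(1 − 0.56)] ≈ 3.1039
Items = 3.1039 × 4 ≈ 12.42 → 13

13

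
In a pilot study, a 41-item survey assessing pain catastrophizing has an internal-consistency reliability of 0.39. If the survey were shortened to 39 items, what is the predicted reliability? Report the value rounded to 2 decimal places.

0.38

The new length is 39/41 = 0.9512 times the old.
Apply the Spearman-Brown prophecy formula, r' = nr / [1 + (n − 1)r]:
r_new = (0.9512 × 0.39) / (1 + (0.9512 − 1) × 0.39)
r_new = 0.3710 / 0.9810 ≈ 0.3782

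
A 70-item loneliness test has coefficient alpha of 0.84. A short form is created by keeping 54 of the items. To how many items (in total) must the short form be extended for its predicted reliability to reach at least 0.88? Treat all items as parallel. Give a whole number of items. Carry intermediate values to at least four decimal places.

Short-form reliability: n = 54/70 = 0.7714; r_54 = n·r/(1+(n−1)r) ≈ 0.8020
Then solve for n' with r_old = 0.8020, r_target = 0.88: n' = 0.88(1 − 0.8020)/[0.8020(1 − 0.88)] = 1.8105
Items = 1.8105 × 54 ≈ 97.77 → 98

98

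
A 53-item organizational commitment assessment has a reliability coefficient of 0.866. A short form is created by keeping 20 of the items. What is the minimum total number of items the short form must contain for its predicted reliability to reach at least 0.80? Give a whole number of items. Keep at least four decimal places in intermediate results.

33

First, r for the 20-item form: n = 20/53 = 0.3774, so r_20 = 0.3774·0.866/(1 + (0.3774 − 1)·0.866) = 0.7092
Length factor from the short form to reach 0.80: n' = 0.80(1 − 0.7092) / [0.7092(1 − 0.80)] ≈ 1.6402
Total items = 1.6402 × 20 = 32.80, rounded up to 33.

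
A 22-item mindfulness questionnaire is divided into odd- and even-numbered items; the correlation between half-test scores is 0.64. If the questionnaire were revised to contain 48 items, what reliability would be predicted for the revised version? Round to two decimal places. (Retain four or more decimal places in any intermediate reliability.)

0.89

Spearman-Brown correction (n = 2): r_full = 2·0.64/(1 + 0.64) = 0.7805
Length factor from 22 to 48 items: n = 48/22 = 2.1818
r_new = n·r_full / (1 + (n − 1)·r_full) = 1.7029 / 1.9224 ≈ 0.8858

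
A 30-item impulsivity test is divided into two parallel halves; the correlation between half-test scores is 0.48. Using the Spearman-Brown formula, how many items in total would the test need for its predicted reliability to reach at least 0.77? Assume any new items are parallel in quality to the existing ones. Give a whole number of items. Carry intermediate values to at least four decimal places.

Corrected full-test reliability: r_full = 2 × 0.48 / (1 + 0.48) ≈ 0.6486
Solve Spearman-Brown for n: n = 0.77(1 − 0.6486) / [0.6486(1 − 0.77)] = 1.8138
Required items = 1.8138 × 30 = 54.41, so 55 items.

55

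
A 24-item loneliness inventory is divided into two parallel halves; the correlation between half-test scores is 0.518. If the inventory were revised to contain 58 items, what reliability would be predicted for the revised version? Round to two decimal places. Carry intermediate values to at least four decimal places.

0.84

Spearman-Brown correction (n = 2): r_full = 2·0.518/(1 + 0.518) = 0.6825
Length factor from 24 to 58 items: n = 58/24 = 2.4167
r_new = n·r_full / (1 + (n − 1)·r_full) = 1.6494 / 1.9669 ≈ 0.8386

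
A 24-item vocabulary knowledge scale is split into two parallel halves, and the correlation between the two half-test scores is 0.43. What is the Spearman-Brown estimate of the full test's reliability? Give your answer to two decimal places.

The full test is twice the length of either half (n = 2).
r_full = 2(0.43) / (1 + 0.43)
       = 0.8600 / 1.4300 = 0.6014

0.60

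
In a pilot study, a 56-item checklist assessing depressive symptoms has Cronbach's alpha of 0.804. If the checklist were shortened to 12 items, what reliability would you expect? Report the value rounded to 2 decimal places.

The new length is 12/56 = 0.2143 times the old.
Apply the Spearman-Brown prophecy formula, r' = nr / [1 + (n − 1)r]:
r_new = 0.2143·0.804 / [1 + (0.2143 − 1)·0.804]
     = 0.1723 / 0.3683 = 0.4678

0.47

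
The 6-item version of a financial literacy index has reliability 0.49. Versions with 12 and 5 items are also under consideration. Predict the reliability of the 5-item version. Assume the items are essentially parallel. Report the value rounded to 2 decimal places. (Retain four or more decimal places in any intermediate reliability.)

Only the ratio of lengths matters: n = 5/6 = 0.8333
r_{5} = n·r / (1 + (n − 1)·r) = 0.4083 / 0.9183 ≈ 0.4446

0.44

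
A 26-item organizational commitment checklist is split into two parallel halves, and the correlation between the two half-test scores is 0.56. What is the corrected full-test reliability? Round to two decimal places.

0.72

Apply the Spearman-Brown correction with n = 2:
r_full = 2(0.56) / (1 + 0.56)
r_full = 1.1200 / 1.5600 ≈ 0.7179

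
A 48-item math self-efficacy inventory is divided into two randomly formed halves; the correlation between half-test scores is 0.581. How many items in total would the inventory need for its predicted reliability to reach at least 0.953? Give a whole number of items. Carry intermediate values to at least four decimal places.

351

Corrected full-test reliability: r_full = 2 × 0.581 / (1 + 0.581) ≈ 0.7350
n = r_tgt(1 − r_full) / [r_full(1 − r_tgt)] = 0.953 × 0.2650 / (0.7350 × 0.047) ≈ 7.3106
Items = 7.3106 × 48 ≈ 350.91 → 351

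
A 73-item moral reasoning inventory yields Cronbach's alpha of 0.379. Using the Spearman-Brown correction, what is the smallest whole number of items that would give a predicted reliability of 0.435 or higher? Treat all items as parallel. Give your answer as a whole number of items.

Invert Spearman-Brown to solve for n:
n = r_target (1 − r_old) / [ r_old (1 − r_target) ]
n = 0.435(1 − 0.379) / [0.379(1 − 0.435)]
n = 0.270135 / 0.214135 ≈ 1.2615
So the test needs 1.2615 × 73 ≈ 92.09 items; rounding up, 93.

93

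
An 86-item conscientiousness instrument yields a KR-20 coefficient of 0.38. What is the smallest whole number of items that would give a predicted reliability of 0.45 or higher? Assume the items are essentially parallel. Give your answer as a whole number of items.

Rearranging the Spearman-Brown formula for n,
n = r_target (1 − r_old) / [ r_old (1 − r_target) ]
n = [0.45 × 0.62] / [0.38 × 0.55]
n = 0.2790 / 0.2090 ≈ 1.3349
So the test needs 1.3349 × 86 ≈ 114.80 items; rounding up, 115.

115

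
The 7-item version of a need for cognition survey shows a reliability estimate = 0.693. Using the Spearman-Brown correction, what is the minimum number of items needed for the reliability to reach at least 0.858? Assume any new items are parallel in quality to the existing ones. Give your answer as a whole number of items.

Invert Spearman-Brown to solve for n:
n = r*(1 − r) / [ r (1 − r*) ]
n = 0.858(1 − 0.693) / [0.693(1 − 0.858)]
n = 0.263406 / 0.098406 ≈ 2.6767
So the test needs 2.6767 × 7 ≈ 18.74 items; rounding up, 19.

19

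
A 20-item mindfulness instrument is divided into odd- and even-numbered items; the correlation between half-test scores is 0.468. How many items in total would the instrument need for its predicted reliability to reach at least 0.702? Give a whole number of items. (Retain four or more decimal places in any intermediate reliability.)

Corrected full-test reliability: r_full = 2 × 0.468 / (1 + 0.468) ≈ 0.6376
Solve Spearman-Brown for n: n = 0.702(1 − 0.6376) / [0.6376(1 − 0.702)] = 1.3389
Items = 1.3389 × 20 ≈ 26.78 → 27

27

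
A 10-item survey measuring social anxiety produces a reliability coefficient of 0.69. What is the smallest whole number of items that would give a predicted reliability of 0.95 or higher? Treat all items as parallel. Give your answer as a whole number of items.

Rearranging the Spearman-Brown formula for n,
n = r_target (1 − r_old) / [ r_old (1 − r_target) ]
n = 0.95 × (1 − 0.69) / [ 0.69 × (1 − 0.95) ]
n = 0.2945 / 0.0345 ≈ 8.5362
So the test needs 8.5362 × 10 ≈ 85.36 items; rounding up, 86.

86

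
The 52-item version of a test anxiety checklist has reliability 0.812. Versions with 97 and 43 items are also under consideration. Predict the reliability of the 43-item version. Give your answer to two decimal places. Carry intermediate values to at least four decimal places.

Only the ratio of lengths matters: n = 43/52 = 0.8269
r_{43} = n·r / (1 + (n − 1)·r) = 0.6714 / 0.8594 ≈ 0.7812

0.78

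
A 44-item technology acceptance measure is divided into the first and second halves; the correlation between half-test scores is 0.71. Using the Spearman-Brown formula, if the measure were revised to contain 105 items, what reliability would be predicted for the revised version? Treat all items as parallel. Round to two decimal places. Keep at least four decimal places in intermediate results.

0.92

First correct the split-half correlation to full-test reliability: r_full = 2 × 0.71 / (1 + 0.71) ≈ 0.8304
Length factor from 44 to 105 items: n = 105/44 = 2.3864
r_new = n·r_full / (1 + (n − 1)·r_full) = 1.9817 / 2.1513 ≈ 0.9212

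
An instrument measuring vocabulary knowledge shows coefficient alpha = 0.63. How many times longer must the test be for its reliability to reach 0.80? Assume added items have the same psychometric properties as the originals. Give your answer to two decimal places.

Rearranging the Spearman-Brown formula for n,
n = r*(1 − r) / [ r (1 − r*) ]
n = [0.80 × 0.37] / [0.63 × 0.20]
n = 0.2960 / 0.1260 ≈ 2.3492

2.35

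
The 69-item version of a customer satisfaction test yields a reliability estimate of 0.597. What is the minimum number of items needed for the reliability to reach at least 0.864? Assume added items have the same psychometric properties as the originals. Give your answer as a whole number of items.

Invert Spearman-Brown to solve for n:
n = r*(1 − r) / [ r (1 − r*) ]
n = 0.864(1 − 0.597) / [0.597(1 − 0.864)]
n = 0.348192 / 0.081192 ≈ 4.2885
4.2885 × 69 = 295.91 → 296 items

296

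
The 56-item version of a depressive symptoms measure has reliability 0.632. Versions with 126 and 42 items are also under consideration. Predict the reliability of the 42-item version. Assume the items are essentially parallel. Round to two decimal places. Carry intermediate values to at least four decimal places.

0.56

Only the ratio of lengths matters: n = 42/56 = 0.7500
r_{42} = n·r / (1 + (n − 1)·r) = 0.4740 / 0.8420 ≈ 0.5629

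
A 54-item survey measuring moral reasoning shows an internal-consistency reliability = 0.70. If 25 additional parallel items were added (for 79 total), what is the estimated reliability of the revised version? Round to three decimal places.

0.773

The new length is 79/54 = 1.463 times the old.
Apply the Spearman-Brown prophecy formula, r' = nr / [1 + (n − 1)r]:
r_new = (1.463 × 0.70) / (1 + (1.463 − 1) × 0.70)
r_new = 1.0241 / 1.3241 ≈ 0.7734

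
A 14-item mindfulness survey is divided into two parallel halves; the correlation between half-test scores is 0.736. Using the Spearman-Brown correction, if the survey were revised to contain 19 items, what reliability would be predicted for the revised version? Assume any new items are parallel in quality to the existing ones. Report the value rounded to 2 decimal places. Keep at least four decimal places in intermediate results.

0.88

First correct the split-half correlation to full-test reliability: r_full = 2 × 0.736 / (1 + 0.736) ≈ 0.8479
Length factor from 14 to 19 items: n = 19/14 = 1.3571
r_new = n·r_full / (1 + (n − 1)·r_full) = 1.1507 / 1.3028 ≈ 0.8833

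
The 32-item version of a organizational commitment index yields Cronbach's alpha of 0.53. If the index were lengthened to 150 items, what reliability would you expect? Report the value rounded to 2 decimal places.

Length ratio n = 150/32 = 4.6875
r_new = (4.6875 × 0.53) / (1 + (4.6875 − 1) × 0.53)
     = 2.4844 / 2.9544 = 0.8409

0.84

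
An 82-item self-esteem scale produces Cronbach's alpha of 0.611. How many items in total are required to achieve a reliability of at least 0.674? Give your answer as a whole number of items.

n = 0.674(1 − 0.611) / [0.611(1 − 0.674)]
  = 0.262186 / 0.199186 = 1.3163
Items needed = n × 82 = 1.3163 × 82 ≈ 107.94 → round up to 108

108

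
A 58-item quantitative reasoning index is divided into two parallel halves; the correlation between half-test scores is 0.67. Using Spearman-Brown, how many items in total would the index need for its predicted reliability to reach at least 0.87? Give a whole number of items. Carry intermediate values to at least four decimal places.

Corrected full-test reliability: r_full = 2 × 0.67 / (1 + 0.67) ≈ 0.8024
n = r_tgt(1 − r_full) / [r_full(1 − r_tgt)] = 0.87 × 0.1976 / (0.8024 × 0.13) ≈ 1.6481
Required items = 1.6481 × 58 = 95.59, so 96 items.

96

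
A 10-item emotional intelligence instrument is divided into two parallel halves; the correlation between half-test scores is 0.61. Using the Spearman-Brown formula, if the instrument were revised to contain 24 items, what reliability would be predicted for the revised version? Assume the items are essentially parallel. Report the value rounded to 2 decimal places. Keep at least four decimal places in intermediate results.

0.88

Full-test reliability from the split-half r: r_full = 2(0.61)/(1 + 0.61) = 0.7578
Then adjust to 24 items: n = 24/10 = 2.4000
r_new = n·r_full / (1 + (n − 1)·r_full) = 1.8187 / 2.0609 ≈ 0.8825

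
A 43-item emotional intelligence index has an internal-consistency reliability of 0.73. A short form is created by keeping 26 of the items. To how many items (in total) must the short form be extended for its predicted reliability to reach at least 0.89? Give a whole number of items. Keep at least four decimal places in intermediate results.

129

Short-form reliability: n = 26/43 = 0.6047; r_26 = n·r/(1+(n−1)r) ≈ 0.6205
Length factor from the short form to reach 0.89: n' = 0.89(1 − 0.6205) / [0.6205(1 − 0.89)] ≈ 4.9484
Items = 4.9484 × 26 ≈ 128.66 → 129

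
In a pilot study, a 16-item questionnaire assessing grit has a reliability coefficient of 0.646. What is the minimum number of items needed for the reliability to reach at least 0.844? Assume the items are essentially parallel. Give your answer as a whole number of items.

Rearranging the Spearman-Brown formula for n,
n = r_target (1 − r_old) / [ r_old (1 − r_target) ]
n = 0.844 × (1 − 0.646) / [ 0.646 × (1 − 0.844) ]
  = 0.298776 / 0.100776 = 2.9648
Items needed = n × 16 = 2.9648 × 16 ≈ 47.44 → round up to 48

48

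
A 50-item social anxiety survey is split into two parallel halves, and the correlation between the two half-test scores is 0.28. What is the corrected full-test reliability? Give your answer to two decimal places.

0.44

r_full = 2r_hh / (1 + r_hh) = 2 × 0.28 / (1 + 0.28)
       = 0.5600 / 1.2800 = 0.4375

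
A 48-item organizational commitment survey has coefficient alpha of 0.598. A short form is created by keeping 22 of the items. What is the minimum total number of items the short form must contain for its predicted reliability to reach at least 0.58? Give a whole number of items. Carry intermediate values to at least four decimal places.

45

Short-form reliability: n = 22/48 = 0.4583; r_22 = n·r/(1+(n−1)r) ≈ 0.4054
Length factor from the short form to reach 0.58: n' = 0.58(1 − 0.4054) / [0.4054(1 − 0.58)] ≈ 2.0254
Items = 2.0254 × 22 ≈ 44.56 → 45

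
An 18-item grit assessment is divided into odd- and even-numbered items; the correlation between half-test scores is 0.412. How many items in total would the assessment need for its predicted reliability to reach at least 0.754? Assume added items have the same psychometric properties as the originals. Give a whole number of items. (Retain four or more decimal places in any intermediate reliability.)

40

r_full = 2(0.412)/(1 + 0.412) = 0.5836
Solve Spearman-Brown for n: n = 0.754(1 − 0.5836) / [0.5836(1 − 0.754)] = 2.1869
Required items = 2.1869 × 18 = 39.36, so 40 items.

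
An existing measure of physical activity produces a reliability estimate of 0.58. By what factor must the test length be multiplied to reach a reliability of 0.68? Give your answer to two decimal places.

1.54

Spearman-Brown solved for the length factor n:
n = r*(1 − r) / [ r (1 − r*) ]
n = 0.68(1 − 0.58) / [0.58(1 − 0.68)]
  = 0.2856 / 0.1856 = 1.5388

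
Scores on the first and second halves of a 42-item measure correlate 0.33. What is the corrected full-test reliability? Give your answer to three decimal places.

Each half is half the length of the full test, so the full test is n = 2 times a half.
r_full = 2r_hh / (1 + r_hh) = 2 × 0.33 / (1 + 0.33)
       = 0.6600 / 1.3300 = 0.4962

0.496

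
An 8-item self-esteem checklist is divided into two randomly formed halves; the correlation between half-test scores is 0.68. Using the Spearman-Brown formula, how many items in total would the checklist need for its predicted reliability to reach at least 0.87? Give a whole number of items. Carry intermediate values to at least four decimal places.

13

r_full = 2(0.68)/(1 + 0.68) = 0.8095
Solve Spearman-Brown for n: n = 0.87(1 − 0.8095) / [0.8095(1 − 0.87)] = 1.5749
Items = 1.5749 × 8 ≈ 12.60 → 13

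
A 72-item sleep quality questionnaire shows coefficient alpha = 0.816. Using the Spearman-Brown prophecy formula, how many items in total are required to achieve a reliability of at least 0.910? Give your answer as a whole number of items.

Spearman-Brown solved for the length factor n:
n = r*(1 − r) / [ r (1 − r*) ]
n = 0.910 × (1 − 0.816) / [ 0.816 × (1 − 0.910) ]
  = 0.167440 / 0.073440 = 2.2800
Items needed = n × 72 = 2.2800 × 72 ≈ 164.16 → round up to 165

165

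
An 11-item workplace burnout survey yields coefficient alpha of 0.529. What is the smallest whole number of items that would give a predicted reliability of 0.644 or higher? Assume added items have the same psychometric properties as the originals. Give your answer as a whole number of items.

18

Spearman-Brown solved for the length factor n:
n = r_target (1 − r_old) / [ r_old (1 − r_target) ]
n = 0.644 × (1 − 0.529) / [ 0.529 × (1 − 0.644) ]
  = 0.303324 / 0.188324 = 1.6106
Items needed = n × 11 = 1.6106 × 11 ≈ 17.72 → round up to 18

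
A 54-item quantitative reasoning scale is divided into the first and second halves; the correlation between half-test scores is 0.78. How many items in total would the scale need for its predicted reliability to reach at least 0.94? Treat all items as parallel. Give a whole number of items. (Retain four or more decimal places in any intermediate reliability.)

120

r_full = 2(0.78)/(1 + 0.78) = 0.8764
Solve Spearman-Brown for n: n = 0.94(1 − 0.8764) / [0.8764(1 − 0.94)] = 2.2095
Items = 2.2095 × 54 ≈ 119.31 → 120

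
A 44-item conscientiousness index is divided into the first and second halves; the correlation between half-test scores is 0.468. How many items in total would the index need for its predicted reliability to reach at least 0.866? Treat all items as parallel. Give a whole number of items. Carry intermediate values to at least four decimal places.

162

r_full = 2(0.468)/(1 + 0.468) = 0.6376
Solve Spearman-Brown for n: n = 0.866(1 − 0.6376) / [0.6376(1 − 0.866)] = 3.6733
Items = 3.6733 × 44 ≈ 161.63 → 162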